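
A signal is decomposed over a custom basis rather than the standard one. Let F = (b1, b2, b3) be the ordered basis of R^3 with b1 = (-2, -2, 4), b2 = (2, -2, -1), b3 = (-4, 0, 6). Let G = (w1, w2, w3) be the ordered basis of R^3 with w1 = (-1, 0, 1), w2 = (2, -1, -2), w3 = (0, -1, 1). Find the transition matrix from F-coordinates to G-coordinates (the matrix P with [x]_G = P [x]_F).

Column j of P is [bj]_G, since P maps F-coordinates to G-coordinates.
Expressing b1 in G: b1 = 2w1 + 0·w2 + 2w3, so column 1 of P is (2, 0, 2).
Doing the same for each bj gives P = [[2, 0, 0], [0, 1, -2], [2, 1, 2]].

[[2, 0, 0], [0, 1, -2], [2, 1, 2]]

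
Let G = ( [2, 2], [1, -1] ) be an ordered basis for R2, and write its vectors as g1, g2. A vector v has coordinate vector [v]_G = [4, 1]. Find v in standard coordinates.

The coordinates say v = 4g1 + g2; adding the scaled basis vectors gives [9, 7].

[9, 7]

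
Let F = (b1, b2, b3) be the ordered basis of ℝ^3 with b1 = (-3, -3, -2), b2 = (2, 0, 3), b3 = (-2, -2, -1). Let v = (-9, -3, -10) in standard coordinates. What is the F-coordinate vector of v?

Write v = c_1 b1 + ... + c_3 b3 and solve for the c_i.
Row-reducing the augmented matrix [M | v] gives c = (-1, -3, 3).
Check: -b1 - 3b2 + 3b3 = (-9, -3, -10).

(-1, -3, 3)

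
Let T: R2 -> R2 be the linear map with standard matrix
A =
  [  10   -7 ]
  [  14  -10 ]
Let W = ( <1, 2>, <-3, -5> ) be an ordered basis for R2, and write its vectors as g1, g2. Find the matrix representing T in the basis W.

With P the matrix whose columns are g1, g2, [T]_W = P^(-1) A P.
Column by column: T(g1) = A g1 = <-4, -6>; its W-coordinates <2, 2> give column 1.
Continuing for each basis vector yields [T]_W = [[2, -1], [2, -2]].

[[2, -1], [2, -2]]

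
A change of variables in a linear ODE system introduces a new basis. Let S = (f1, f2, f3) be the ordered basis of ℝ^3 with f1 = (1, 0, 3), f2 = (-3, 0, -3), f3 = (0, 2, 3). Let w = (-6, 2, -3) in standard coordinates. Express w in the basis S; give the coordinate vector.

(0, 2, 1)

[w]_S is the unique c with M c = w, where M has columns f1, ..., f3.
Row-reducing the augmented matrix [M | w] gives c = (0, 2, 1).
Check: 0·f1 + 2f2 + f3 = (-6, 2, -3).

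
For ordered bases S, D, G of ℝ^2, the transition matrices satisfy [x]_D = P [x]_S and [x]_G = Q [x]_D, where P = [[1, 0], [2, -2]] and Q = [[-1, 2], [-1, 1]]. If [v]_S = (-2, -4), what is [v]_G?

Apply P to get D-coordinates (-2, 4), then Q to get G-coordinates.
The result is [v]_G = (10, 6).

(10, 6)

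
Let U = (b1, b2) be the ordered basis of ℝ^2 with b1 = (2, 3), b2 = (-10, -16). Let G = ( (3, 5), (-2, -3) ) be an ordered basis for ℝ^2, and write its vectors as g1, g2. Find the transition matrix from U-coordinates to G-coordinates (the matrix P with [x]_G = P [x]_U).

[[0, -2], [-1, 2]]

Take x = bj: its U-coordinates are the j-th standard unit vector, so P e_j — column j of P — equals [bj]_G.
b1 = 0·g1 - g2, giving column 1 = (0, -1); repeating for each j gives P = [[0, -2], [-1, 2]].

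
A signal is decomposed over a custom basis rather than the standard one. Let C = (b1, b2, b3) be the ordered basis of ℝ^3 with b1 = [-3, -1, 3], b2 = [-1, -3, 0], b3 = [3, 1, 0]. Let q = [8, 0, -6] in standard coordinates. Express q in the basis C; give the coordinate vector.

[q]_C is the unique c with M c = q, where M has columns b1, ..., b3.
Row-reducing the augmented matrix [M | q] gives c = (-2, 1, 1).
Check: -2b1 + b2 + b3 = [8, 0, -6].

[-2, 1, 1]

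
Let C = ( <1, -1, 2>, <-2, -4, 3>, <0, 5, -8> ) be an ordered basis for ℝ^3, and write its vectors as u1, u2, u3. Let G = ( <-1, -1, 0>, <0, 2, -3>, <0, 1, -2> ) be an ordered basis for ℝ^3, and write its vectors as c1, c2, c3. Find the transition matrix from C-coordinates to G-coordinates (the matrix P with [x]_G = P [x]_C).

[[-1, 2, 0], [-2, -1, 2], [2, 0, 1]]

Let M have columns uj and N have columns cj. Then for every x, N [x]_G = x = M [x]_C, so P = N^(-1) M.
Since det N = 1, N^(-1) has integer entries; multiplying gives P = [[-1, 2, 0], [-2, -1, 2], [2, 0, 1]].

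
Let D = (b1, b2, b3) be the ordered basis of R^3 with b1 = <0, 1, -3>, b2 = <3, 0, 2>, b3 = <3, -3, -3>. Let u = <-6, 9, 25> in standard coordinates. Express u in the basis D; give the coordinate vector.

[u]_D is the unique c with M c = u, where M has columns b1, ..., b3.
Row-reducing the augmented matrix [M | u] gives c = (-3, 2, -4).
Check: -3b1 + 2b2 - 4b3 = <-6, 9, 25>.

<-3, 2, -4>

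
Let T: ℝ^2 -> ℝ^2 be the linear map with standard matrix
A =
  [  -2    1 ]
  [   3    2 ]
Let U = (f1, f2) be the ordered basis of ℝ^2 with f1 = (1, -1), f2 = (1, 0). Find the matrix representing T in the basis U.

[[-1, -3], [-2, 1]]

Let P have columns f1, f2. Then [T]_U = P^(-1) A P.
Here det P = 1, so P^(-1) is integer; computing A P first and then P^(-1)(A P) gives [[-1, -3], [-2, 1]].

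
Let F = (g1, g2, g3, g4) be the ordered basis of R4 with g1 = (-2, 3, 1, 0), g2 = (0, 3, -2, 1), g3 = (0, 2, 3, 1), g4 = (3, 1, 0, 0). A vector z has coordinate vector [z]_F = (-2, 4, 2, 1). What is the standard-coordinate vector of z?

(7, 11, -4, 6)

The coordinates say z = -2g1 + 4g2 + 2g3 + g4; adding the scaled basis vectors gives (7, 11, -4, 6).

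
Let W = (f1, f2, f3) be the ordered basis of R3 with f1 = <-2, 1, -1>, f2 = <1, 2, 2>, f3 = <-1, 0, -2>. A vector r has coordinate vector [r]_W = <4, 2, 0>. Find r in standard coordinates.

The coordinates say r = 4f1 + 2f2 + 0·f3; adding the scaled basis vectors gives <-6, 8, 0>.

<-6, 8, 0>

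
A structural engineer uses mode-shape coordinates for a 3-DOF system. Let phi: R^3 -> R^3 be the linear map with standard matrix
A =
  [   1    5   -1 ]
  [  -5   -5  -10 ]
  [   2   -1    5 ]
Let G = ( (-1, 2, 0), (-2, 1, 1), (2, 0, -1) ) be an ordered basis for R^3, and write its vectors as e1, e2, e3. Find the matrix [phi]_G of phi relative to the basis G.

Let P have columns e1, ..., e3. Then [phi]_G = P^(-1) A P.
Here det P = 1, so P^(-1) is integer; computing A P first and then P^(-1)(A P) gives [[-1, -2, -1], [-3, -1, 2], [1, -1, 3]].

[[-1, -2, -1], [-3, -1, 2], [1, -1, 3]]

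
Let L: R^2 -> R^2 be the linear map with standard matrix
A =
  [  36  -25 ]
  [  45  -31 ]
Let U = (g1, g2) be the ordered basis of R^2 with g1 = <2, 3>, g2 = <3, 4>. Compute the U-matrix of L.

With P the matrix whose columns are g1, g2, [L]_U = P^(-1) A P.
Column by column: L(g1) = A g1 = <-3, -3>; its U-coordinates <3, -3> give column 1.
Continuing for each basis vector yields [L]_U = [[3, 1], [-3, 2]].

[[3, 1], [-3, 2]]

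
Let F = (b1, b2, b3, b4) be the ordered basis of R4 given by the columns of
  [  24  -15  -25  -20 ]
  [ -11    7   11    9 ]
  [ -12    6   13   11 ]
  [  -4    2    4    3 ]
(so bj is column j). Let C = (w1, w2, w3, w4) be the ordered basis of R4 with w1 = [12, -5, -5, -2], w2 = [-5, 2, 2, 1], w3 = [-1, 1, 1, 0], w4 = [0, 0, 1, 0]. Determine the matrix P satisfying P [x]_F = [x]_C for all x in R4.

Column j of P is [bj]_C, since P maps F-coordinates to C-coordinates.
Expressing b1 in C: b1 = w1 - 2w2 - 2w3 - w4, so column 1 of P is [1, -2, -2, -1].
Doing the same for each bj gives P = [[1, -2, -2, -2], [-2, -2, 0, -1], [-2, 1, 1, 1], [-1, -1, 2, 2]].

[[1, -2, -2, -2], [-2, -2, 0, -1], [-2, 1, 1, 1], [-1, -1, 2, 2]]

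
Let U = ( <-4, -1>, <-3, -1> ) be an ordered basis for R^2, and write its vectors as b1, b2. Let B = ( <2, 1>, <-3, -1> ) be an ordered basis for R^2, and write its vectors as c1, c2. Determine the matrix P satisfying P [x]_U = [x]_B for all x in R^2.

[[1, 0], [2, 1]]

Take x = bj: its U-coordinates are the j-th standard unit vector, so P e_j — column j of P — equals [bj]_B.
b1 = c1 + 2c2, giving column 1 = <1, 2>; repeating for each j gives P = [[1, 0], [2, 1]].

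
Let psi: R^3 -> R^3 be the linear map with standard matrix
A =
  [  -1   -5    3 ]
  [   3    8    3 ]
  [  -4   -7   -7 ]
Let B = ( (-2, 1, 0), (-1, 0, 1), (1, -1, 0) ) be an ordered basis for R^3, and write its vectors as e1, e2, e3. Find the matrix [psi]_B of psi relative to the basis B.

Let P have columns e1, ..., e3. Then [psi]_B = P^(-1) A P.
Here det P = -1, so P^(-1) is integer; computing A P first and then P^(-1)(A P) gives [[0, -1, -2], [1, -3, 3], [-2, -1, 3]].

[[0, -1, -2], [1, -3, 3], [-2, -1, 3]]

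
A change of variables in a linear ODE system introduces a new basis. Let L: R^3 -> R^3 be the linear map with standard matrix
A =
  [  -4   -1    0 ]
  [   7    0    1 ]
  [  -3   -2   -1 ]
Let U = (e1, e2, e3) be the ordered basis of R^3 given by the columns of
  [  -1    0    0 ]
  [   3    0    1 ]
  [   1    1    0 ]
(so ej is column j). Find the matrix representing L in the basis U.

Let P have columns e1, ..., e3. Then [L]_U = P^(-1) A P.
Here det P = 1, so P^(-1) is integer; computing A P first and then P^(-1)(A P) gives [[-1, 0, 1], [-3, -1, -3], [-3, 1, -3]].

[[-1, 0, 1], [-3, -1, -3], [-3, 1, -3]]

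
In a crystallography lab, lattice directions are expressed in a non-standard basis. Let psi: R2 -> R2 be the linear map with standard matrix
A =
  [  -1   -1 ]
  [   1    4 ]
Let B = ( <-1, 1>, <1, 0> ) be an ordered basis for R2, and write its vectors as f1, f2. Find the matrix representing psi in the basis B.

Let P have columns f1, f2. Then [psi]_B = P^(-1) A P.
Here det P = -1, so P^(-1) is integer; computing A P first and then P^(-1)(A P) gives [[3, 1], [3, 0]].

[[3, 1], [3, 0]]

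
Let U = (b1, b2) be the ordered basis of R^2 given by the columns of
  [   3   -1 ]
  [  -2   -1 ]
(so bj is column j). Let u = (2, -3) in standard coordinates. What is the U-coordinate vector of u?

(1, 1)

We seek scalars with c_1 b1 + c_2 b2 = u; equivalently solve M c = u where the columns of M are b1, b2.
System: 3c_1 - c_2 = 2, -2c_1 - c_2 = -3; solving gives c_1 = 1, c_2 = 1.
Check: b1 + b2 = (2, -3).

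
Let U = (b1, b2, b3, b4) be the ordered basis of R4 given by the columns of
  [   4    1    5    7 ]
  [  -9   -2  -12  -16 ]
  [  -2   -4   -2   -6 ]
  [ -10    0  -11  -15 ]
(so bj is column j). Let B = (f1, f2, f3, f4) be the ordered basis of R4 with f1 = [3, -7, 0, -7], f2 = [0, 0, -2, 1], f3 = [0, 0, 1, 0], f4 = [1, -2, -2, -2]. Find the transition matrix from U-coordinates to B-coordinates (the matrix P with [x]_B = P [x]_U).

[[1, 0, 2, 2], [-1, 2, 1, 1], [-2, 2, -2, -2], [1, 1, -1, 1]]

Let M have columns bj and N have columns fj. Then for every x, N [x]_B = x = M [x]_U, so P = N^(-1) M.
Since det N = -1, N^(-1) has integer entries; multiplying gives P = [[1, 0, 2, 2], [-1, 2, 1, 1], [-2, 2, -2, -2], [1, 1, -1, 1]].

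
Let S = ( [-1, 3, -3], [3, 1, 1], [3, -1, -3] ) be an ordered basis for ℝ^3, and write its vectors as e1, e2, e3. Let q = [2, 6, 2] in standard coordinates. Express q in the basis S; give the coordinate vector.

[1, 2, -1]

Write q = c_1 e1 + ... + c_3 e3 and solve for the c_i.
Gaussian elimination on [M | q] yields c = (1, 2, -1).
Check: e1 + 2e2 - e3 = [2, 6, 2].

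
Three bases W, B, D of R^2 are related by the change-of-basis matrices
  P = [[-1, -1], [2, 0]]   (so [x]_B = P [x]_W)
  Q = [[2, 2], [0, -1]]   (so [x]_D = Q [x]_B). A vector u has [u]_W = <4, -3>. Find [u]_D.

Apply P to get B-coordinates <-1, 8>, then Q to get D-coordinates.
The result is [u]_D = <14, -8>.

<14, -8>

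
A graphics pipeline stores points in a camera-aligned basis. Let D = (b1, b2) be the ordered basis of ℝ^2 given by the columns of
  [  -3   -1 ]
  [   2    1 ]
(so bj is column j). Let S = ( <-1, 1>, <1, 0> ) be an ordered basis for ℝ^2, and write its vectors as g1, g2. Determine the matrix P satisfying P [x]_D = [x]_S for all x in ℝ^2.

Column j of P is [bj]_S, since P maps D-coordinates to S-coordinates.
Expressing b1 in S: b1 = 2g1 - g2, so column 1 of P is <2, -1>.
Doing the same for each bj gives P = [[2, 1], [-1, 0]].

[[2, 1], [-1, 0]]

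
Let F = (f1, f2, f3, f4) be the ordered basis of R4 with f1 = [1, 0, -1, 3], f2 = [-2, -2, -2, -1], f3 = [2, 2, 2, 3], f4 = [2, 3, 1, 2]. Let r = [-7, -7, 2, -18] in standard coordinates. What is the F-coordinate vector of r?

[-3, -3, -2, -3]

We seek scalars with c_1 f1 + ... + c_4 f4 = r; equivalently solve M c = r where the columns of M are f1, ..., f4.
Row-reducing the augmented matrix [M | r] gives c = (-3, -3, -2, -3).
Check: -3f1 - 3f2 - 2f3 - 3f4 = [-7, -7, 2, -18].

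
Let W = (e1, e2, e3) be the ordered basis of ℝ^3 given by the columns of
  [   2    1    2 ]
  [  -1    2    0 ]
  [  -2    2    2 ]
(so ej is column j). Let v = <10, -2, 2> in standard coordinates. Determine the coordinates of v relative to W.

Write v = c_1 e1 + ... + c_3 e3 and solve for the c_i.
Row-reducing the augmented matrix [M | v] gives c = (2, 0, 3).
Check: 2e1 + 0·e2 + 3e3 = <10, -2, 2>.

<2, 0, 3>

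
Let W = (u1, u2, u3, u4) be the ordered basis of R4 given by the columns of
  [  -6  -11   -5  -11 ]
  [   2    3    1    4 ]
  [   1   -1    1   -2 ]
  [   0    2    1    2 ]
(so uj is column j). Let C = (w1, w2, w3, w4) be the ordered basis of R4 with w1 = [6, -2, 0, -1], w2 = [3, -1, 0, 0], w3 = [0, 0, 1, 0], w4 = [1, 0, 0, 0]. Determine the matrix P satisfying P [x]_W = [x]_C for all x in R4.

Column j of P is [uj]_C, since P maps W-coordinates to C-coordinates.
Expressing u1 in C: u1 = 0·w1 - 2w2 + w3 + 0·w4, so column 1 of P is [0, -2, 1, 0].
Doing the same for each uj gives P = [[0, -2, -1, -2], [-2, 1, 1, 0], [1, -1, 1, -2], [0, -2, -2, 1]].

[[0, -2, -1, -2], [-2, 1, 1, 0], [1, -1, 1, -2], [0, -2, -2, 1]]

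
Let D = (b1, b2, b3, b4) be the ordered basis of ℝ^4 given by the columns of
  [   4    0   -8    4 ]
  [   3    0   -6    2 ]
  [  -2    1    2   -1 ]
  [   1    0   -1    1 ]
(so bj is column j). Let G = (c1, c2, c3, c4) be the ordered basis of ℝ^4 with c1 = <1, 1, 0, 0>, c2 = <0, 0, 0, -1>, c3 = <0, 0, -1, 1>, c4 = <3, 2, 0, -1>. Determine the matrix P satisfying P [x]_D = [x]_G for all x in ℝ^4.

[[1, 0, -2, -2], [0, -1, 1, -2], [2, -1, -2, 1], [1, 0, -2, 2]]

Let M have columns bj and N have columns cj. Then for every x, N [x]_G = x = M [x]_D, so P = N^(-1) M.
Since det N = 1, N^(-1) has integer entries; multiplying gives P = [[1, 0, -2, -2], [0, -1, 1, -2], [2, -1, -2, 1], [1, 0, -2, 2]].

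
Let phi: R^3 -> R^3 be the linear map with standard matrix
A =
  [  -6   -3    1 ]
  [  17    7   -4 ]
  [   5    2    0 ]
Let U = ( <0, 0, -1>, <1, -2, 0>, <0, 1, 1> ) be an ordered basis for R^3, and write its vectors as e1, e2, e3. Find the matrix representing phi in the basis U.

With P the matrix whose columns are e1, ..., e3, [phi]_U = P^(-1) A P.
Column by column: phi(e1) = A e1 = <-1, 4, 0>; its U-coordinates <2, -1, 2> give column 1.
Continuing for each basis vector yields [phi]_U = [[2, 2, -3], [-1, 0, -2], [2, 3, -1]].

[[2, 2, -3], [-1, 0, -2], [2, 3, -1]]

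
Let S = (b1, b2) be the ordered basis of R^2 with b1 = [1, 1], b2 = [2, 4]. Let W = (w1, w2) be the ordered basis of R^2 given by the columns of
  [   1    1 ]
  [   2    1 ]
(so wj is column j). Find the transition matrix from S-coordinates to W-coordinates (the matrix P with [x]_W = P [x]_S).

Column j of P is [bj]_W, since P maps S-coordinates to W-coordinates.
Expressing b1 in W: b1 = 0·w1 + w2, so column 1 of P is [0, 1].
Doing the same for each bj gives P = [[0, 2], [1, 0]].

[[0, 2], [1, 0]]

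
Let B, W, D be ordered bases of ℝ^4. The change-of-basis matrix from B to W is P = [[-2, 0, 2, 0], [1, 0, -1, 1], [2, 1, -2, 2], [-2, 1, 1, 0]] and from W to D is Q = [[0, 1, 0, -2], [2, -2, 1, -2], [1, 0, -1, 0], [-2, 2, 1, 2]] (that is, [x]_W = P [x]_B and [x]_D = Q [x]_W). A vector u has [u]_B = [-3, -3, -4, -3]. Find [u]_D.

[0, -5, 5, -9]

First [u]_W = P [u]_B = [-2, -2, -7, -1].
Then [u]_D = Q [u]_W = [0, -5, 5, -9].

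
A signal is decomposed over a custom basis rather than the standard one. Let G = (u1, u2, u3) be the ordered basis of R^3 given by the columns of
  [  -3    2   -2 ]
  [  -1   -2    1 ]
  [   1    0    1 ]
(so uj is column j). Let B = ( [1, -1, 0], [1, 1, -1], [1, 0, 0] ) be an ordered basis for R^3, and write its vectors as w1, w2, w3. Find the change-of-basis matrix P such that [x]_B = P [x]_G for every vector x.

[[0, 2, -2], [-1, 0, -1], [-2, 0, 1]]

Column j of P is [uj]_B, since P maps G-coordinates to B-coordinates.
Expressing u1 in B: u1 = 0·w1 - w2 - 2w3, so column 1 of P is [0, -1, -2].
Doing the same for each uj gives P = [[0, 2, -2], [-1, 0, -1], [-2, 0, 1]].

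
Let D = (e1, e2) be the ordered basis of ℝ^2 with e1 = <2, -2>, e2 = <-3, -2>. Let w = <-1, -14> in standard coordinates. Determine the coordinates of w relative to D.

<4, 3>

We seek scalars with c_1 e1 + c_2 e2 = w; equivalently solve M c = w where the columns of M are e1, e2.
System: 2c_1 - 3c_2 = -1, -2c_1 - 2c_2 = -14; solving gives c_1 = 4, c_2 = 3.
Check: 4e1 + 3e2 = <-1, -14>.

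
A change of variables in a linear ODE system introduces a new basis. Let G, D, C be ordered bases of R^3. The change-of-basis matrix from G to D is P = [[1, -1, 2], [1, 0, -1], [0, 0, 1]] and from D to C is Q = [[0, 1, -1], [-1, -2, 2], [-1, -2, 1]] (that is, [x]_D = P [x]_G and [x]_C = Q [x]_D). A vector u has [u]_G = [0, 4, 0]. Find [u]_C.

Composing the changes, [u]_C = Q P [u]_G.
Q P = [[1, 0, -2], [-3, 1, 2], [-3, 1, 1]]; applying this to [0, 4, 0] gives [0, 4, 4].

[0, 4, 4]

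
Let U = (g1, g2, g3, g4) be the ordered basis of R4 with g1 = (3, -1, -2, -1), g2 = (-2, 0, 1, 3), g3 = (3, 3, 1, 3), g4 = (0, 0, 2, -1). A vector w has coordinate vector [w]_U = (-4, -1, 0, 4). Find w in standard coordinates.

The coordinates say w = -4g1 - g2 + 0·g3 + 4g4; adding the scaled basis vectors gives (-10, 4, 15, -3).

(-10, 4, 15, -3)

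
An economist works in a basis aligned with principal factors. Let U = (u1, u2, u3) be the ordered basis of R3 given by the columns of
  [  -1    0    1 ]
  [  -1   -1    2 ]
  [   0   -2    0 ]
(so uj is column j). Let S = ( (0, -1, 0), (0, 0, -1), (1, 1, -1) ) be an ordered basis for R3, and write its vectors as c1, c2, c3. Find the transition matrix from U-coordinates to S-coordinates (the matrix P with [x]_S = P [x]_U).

[[0, 1, -1], [1, 2, -1], [-1, 0, 1]]

Take x = uj: its U-coordinates are the j-th standard unit vector, so P e_j — column j of P — equals [uj]_S.
u1 = 0·c1 + c2 - c3, giving column 1 = (0, 1, -1); repeating for each j gives P = [[0, 1, -1], [1, 2, -1], [-1, 0, 1]].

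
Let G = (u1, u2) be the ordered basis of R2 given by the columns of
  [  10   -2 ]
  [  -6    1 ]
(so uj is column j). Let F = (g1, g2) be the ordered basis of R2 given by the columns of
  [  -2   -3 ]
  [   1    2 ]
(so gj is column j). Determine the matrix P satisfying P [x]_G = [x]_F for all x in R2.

[[-2, 1], [-2, 0]]

Let M have columns uj and N have columns gj. Then for every x, N [x]_F = x = M [x]_G, so P = N^(-1) M.
Since det N = -1, N^(-1) has integer entries; multiplying gives P = [[-2, 1], [-2, 0]].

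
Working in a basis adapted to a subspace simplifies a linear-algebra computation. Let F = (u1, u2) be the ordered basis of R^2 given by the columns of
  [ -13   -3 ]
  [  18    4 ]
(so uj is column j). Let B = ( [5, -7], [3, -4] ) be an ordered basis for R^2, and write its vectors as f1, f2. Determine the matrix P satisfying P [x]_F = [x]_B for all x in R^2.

[[-2, 0], [-1, -1]]

Column j of P is [uj]_B, since P maps F-coordinates to B-coordinates.
Expressing u1 in B: u1 = -2f1 - f2, so column 1 of P is [-2, -1].
Doing the same for each uj gives P = [[-2, 0], [-1, -1]].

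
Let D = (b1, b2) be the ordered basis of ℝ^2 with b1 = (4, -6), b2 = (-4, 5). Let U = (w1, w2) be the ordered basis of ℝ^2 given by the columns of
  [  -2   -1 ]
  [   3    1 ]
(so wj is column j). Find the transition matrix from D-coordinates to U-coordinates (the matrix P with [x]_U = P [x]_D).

Column j of P is [bj]_U, since P maps D-coordinates to U-coordinates.
Expressing b1 in U: b1 = -2w1 + 0·w2, so column 1 of P is (-2, 0).
Doing the same for each bj gives P = [[-2, 1], [0, 2]].

[[-2, 1], [0, 2]]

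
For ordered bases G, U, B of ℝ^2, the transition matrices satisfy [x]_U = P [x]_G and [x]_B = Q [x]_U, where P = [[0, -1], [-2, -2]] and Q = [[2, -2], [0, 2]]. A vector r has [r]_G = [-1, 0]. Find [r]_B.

Composing the changes, [r]_B = Q P [r]_G.
Q P = [[4, 2], [-4, -4]]; applying this to [-1, 0] gives [-4, 4].

[-4, 4]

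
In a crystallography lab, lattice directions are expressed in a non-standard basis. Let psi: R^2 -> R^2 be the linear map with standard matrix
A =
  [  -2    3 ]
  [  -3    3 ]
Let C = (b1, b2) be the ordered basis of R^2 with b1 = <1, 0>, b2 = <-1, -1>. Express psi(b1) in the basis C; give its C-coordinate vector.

Column 1 of [psi]_C is the C-coordinate vector of psi(b1).
In standard coordinates psi(b1) = A b1 = <-2, -3>.
Converting to C: <-2, -3> = b1 + 3b2, so the coordinate vector is <1, 3>.

<1, 3>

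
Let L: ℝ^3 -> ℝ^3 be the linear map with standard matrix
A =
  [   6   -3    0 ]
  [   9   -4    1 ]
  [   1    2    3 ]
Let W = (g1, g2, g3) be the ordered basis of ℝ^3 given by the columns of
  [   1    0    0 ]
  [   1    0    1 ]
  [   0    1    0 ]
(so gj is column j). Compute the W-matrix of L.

[[3, 0, -3], [3, 3, 2], [2, 1, -1]]

The j-th column of [L]_W is [L(gj)]_W.
L(g1) = A g1 = [3, 5, 3] = 3g1 + 3g2 + 2g3, so column 1 is [3, 3, 2].
Repeating for g2, g3 and assembling the columns gives [[3, 0, -3], [3, 3, 2], [2, 1, -1]].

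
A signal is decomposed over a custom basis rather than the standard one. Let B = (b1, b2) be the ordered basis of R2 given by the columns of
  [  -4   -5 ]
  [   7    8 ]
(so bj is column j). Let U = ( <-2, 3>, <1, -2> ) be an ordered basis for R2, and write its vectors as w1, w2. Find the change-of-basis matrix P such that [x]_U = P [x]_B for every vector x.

Let M have columns bj and N have columns wj. Then for every x, N [x]_U = x = M [x]_B, so P = N^(-1) M.
Since det N = 1, N^(-1) has integer entries; multiplying gives P = [[1, 2], [-2, -1]].

[[1, 2], [-2, -1]]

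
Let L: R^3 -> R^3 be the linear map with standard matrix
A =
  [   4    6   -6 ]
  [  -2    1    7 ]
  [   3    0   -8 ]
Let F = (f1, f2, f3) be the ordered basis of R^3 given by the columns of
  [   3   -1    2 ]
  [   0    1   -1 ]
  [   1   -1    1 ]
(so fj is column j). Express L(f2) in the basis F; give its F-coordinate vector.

Compute L(f2) = A f2 = <8, -4, 5> in standard coordinates.
Then write this in F-coordinates: solve for y in y_1 f1 + ... + y_3 f3 = <8, -4, 5>.
This gives y = <1, -3, 1>, which is column 2 of [L]_F.

<1, -3, 1>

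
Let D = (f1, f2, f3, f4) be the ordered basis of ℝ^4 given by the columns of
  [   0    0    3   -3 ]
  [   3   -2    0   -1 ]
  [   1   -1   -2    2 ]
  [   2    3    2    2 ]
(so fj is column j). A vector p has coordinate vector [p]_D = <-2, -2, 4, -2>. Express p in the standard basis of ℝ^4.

The coordinates say p = -2f1 - 2f2 + 4f3 - 2f4; adding the scaled basis vectors gives <18, 0, -12, -6>.

<18, 0, -12, -6>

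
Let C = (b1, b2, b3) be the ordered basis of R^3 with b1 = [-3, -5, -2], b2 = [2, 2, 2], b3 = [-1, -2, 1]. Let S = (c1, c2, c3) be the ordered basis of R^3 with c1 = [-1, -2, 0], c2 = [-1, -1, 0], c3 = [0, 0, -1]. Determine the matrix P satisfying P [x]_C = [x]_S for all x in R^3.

Take x = bj: its C-coordinates are the j-th standard unit vector, so P e_j — column j of P — equals [bj]_S.
b1 = 2c1 + c2 + 2c3, giving column 1 = [2, 1, 2]; repeating for each j gives P = [[2, 0, 1], [1, -2, 0], [2, -2, -1]].

[[2, 0, 1], [1, -2, 0], [2, -2, -1]]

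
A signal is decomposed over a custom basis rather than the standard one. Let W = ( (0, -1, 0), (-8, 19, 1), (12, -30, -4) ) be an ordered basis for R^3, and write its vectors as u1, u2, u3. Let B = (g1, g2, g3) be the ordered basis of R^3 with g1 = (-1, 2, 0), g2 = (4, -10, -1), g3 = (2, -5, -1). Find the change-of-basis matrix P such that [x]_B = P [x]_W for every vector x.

[[2, 2, 0], [1, -2, 2], [-1, 1, 2]]

Let M have columns uj and N have columns gj. Then for every x, N [x]_B = x = M [x]_W, so P = N^(-1) M.
Since det N = -1, N^(-1) has integer entries; multiplying gives P = [[2, 2, 0], [1, -2, 2], [-1, 1, 2]].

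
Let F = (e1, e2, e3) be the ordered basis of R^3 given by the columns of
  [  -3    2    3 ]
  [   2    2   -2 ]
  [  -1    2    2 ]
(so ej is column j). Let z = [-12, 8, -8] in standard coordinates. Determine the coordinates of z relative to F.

Write z = c_1 e1 + ... + c_3 e3 and solve for the c_i.
Solving this 3x3 system gives c = (0, 0, -4).
Check: 0·e1 + 0·e2 - 4e3 = [-12, 8, -8].

[0, 0, -4]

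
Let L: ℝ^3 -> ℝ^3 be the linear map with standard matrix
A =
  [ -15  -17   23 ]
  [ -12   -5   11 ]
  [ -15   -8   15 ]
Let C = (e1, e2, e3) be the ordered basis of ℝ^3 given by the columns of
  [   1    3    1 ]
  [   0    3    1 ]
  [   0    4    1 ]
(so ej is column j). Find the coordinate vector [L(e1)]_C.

Column 1 of [L]_C is the C-coordinate vector of L(e1).
In standard coordinates L(e1) = A e1 = [-15, -12, -15].
Converting to C: [-15, -12, -15] = -3e1 - 3e2 - 3e3, so the coordinate vector is [-3, -3, -3].

[-3, -3, -3]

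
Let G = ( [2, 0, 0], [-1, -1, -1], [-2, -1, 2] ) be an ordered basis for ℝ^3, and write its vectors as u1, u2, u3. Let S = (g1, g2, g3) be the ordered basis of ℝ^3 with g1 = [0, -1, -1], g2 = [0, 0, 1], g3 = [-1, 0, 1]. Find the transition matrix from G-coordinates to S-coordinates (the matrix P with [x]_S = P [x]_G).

Let M have columns uj and N have columns gj. Then for every x, N [x]_S = x = M [x]_G, so P = N^(-1) M.
Since det N = 1, N^(-1) has integer entries; multiplying gives P = [[0, 1, 1], [2, -1, 1], [-2, 1, 2]].

[[0, 1, 1], [2, -1, 1], [-2, 1, 2]]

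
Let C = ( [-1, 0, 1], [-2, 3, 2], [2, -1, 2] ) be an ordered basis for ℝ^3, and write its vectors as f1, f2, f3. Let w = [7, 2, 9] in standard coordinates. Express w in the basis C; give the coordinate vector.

[-3, 2, 4]

Write w = c_1 f1 + ... + c_3 f3 and solve for the c_i.
Gaussian elimination on [M | w] yields c = (-3, 2, 4).
Check: -3f1 + 2f2 + 4f3 = [7, 2, 9].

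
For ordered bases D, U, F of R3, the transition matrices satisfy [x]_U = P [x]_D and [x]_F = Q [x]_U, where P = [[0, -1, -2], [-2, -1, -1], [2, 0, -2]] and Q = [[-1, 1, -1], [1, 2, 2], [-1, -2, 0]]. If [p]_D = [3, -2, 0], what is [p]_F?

[-12, 6, 6]

Composing the changes, [p]_F = Q P [p]_D.
Q P = [[-4, 0, 3], [0, -3, -8], [4, 3, 4]]; applying this to [3, -2, 0] gives [-12, 6, 6].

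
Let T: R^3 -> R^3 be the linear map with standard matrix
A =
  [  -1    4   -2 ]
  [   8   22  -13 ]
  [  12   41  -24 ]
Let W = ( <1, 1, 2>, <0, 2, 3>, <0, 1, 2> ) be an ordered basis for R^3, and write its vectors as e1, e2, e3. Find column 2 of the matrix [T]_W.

<2, 0, 3>

Compute T(e2) = A e2 = <2, 5, 10> in standard coordinates.
Then write this in W-coordinates: solve for y in y_1 e1 + ... + y_3 e3 = <2, 5, 10>.
This gives y = <2, 0, 3>, which is column 2 of [T]_W.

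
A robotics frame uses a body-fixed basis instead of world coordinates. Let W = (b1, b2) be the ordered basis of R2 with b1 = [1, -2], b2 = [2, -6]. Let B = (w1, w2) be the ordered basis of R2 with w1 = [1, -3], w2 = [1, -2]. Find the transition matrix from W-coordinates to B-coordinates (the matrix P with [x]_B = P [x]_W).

[[0, 2], [1, 0]]

Take x = bj: its W-coordinates are the j-th standard unit vector, so P e_j — column j of P — equals [bj]_B.
b1 = 0·w1 + w2, giving column 1 = [0, 1]; repeating for each j gives P = [[0, 2], [1, 0]].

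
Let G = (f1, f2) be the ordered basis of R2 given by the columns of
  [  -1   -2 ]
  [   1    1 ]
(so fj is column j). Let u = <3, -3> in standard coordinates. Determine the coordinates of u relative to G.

<-3, 0>

[u]_G is the unique c with M c = u, where M has columns f1, f2.
System: -c_1 - 2c_2 = 3, c_1 + c_2 = -3; solving gives c_1 = -3, c_2 = 0.
Check: -3f1 + 0·f2 = <3, -3>.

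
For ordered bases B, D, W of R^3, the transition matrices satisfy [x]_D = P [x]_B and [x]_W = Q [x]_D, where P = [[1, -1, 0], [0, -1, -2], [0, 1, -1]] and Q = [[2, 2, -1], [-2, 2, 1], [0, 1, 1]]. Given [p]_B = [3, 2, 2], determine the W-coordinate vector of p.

[-10, -14, -6]

Composing the changes, [p]_W = Q P [p]_B.
Q P = [[2, -5, -3], [-2, 1, -5], [0, 0, -3]]; applying this to [3, 2, 2] gives [-10, -14, -6].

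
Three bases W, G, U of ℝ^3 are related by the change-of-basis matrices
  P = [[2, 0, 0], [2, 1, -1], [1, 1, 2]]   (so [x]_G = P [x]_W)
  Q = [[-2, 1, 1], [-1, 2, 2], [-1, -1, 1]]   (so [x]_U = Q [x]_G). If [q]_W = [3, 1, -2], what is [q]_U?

[-3, 12, -15]

Apply P to get G-coordinates [6, 9, 0], then Q to get U-coordinates.
The result is [q]_U = [-3, 12, -15].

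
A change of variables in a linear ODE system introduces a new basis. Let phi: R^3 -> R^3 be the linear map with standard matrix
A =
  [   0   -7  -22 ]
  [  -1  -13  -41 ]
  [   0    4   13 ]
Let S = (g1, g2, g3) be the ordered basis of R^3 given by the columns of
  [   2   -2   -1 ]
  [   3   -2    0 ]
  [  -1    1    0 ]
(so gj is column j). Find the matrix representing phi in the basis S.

[[-2, -3, 1], [-3, 2, 1], [1, -2, 0]]

Let P have columns g1, ..., g3. Then [phi]_S = P^(-1) A P.
Here det P = -1, so P^(-1) is integer; computing A P first and then P^(-1)(A P) gives [[-2, -3, 1], [-3, 2, 1], [1, -2, 0]].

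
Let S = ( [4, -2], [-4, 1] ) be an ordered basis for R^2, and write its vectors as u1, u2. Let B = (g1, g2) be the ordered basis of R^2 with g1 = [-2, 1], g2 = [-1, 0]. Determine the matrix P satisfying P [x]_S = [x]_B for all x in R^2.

Let M have columns uj and N have columns gj. Then for every x, N [x]_B = x = M [x]_S, so P = N^(-1) M.
Since det N = 1, N^(-1) has integer entries; multiplying gives P = [[-2, 1], [0, 2]].

[[-2, 1], [0, 2]]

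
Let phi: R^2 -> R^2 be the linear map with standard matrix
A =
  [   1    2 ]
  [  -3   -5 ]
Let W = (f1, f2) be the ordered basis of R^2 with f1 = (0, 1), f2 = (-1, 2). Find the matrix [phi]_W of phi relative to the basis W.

Let P have columns f1, f2. Then [phi]_W = P^(-1) A P.
Here det P = 1, so P^(-1) is integer; computing A P first and then P^(-1)(A P) gives [[-1, -1], [-2, -3]].

[[-1, -1], [-2, -3]]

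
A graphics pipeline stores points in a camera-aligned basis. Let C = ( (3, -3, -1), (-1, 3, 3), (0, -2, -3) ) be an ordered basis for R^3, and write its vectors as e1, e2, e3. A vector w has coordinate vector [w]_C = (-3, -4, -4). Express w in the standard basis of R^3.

The coordinates say w = -3e1 - 4e2 - 4e3; adding the scaled basis vectors gives (-5, 5, 3).

(-5, 5, 3)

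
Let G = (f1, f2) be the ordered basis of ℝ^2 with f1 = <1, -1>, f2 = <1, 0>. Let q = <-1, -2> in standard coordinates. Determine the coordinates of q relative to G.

We seek scalars with c_1 f1 + c_2 f2 = q; equivalently solve M c = q where the columns of M are f1, f2.
System: c_1 + c_2 = -1, -c_1 + 0c_2 = -2; solving gives c_1 = 2, c_2 = -3.
Check: 2f1 - 3f2 = <-1, -2>.

<2, -3>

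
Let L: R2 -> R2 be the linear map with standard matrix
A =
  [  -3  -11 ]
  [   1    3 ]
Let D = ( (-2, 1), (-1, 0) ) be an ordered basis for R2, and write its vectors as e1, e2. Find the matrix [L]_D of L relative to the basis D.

Let P have columns e1, e2. Then [L]_D = P^(-1) A P.
Here det P = 1, so P^(-1) is integer; computing A P first and then P^(-1)(A P) gives [[1, -1], [3, -1]].

[[1, -1], [3, -1]]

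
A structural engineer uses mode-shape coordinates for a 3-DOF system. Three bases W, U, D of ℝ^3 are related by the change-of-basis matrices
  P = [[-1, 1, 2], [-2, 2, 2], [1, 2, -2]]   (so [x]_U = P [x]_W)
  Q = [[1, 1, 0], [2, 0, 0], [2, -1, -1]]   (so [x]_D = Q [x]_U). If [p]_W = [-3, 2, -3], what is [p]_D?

[3, -2, -13]

First [p]_U = P [p]_W = [-1, 4, 7].
Then [p]_D = Q [p]_U = [3, -2, -13].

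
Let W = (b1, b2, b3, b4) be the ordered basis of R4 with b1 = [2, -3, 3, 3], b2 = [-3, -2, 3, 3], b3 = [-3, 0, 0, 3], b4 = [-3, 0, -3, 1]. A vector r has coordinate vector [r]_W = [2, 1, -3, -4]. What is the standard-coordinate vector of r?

[22, -8, 21, -4]

r = M [r]_W, where M has columns b1, ..., b4.
Carrying out the matrix-vector product, r = [22, -8, 21, -4].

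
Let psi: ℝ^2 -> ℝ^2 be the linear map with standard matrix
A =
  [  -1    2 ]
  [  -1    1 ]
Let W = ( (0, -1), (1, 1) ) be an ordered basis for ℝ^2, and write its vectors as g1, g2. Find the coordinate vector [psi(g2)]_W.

Compute psi(g2) = A g2 = (1, 0) in standard coordinates.
Then write this in W-coordinates: solve for y in y_1 g1 + y_2 g2 = (1, 0).
This gives y = (1, 1), which is column 2 of [psi]_W.

(1, 1)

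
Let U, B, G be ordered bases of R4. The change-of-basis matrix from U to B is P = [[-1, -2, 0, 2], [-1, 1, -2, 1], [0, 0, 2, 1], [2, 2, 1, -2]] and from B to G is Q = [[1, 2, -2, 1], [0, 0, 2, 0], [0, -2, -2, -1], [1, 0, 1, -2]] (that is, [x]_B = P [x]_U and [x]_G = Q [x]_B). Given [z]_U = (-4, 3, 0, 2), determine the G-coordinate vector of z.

Composing the changes, [z]_G = Q P [z]_U.
Q P = [[-1, 2, -7, 0], [0, 0, 4, 2], [0, -4, -1, -2], [-5, -6, 0, 7]]; applying this to (-4, 3, 0, 2) gives (10, 4, -16, 16).

(10, 4, -16, 16)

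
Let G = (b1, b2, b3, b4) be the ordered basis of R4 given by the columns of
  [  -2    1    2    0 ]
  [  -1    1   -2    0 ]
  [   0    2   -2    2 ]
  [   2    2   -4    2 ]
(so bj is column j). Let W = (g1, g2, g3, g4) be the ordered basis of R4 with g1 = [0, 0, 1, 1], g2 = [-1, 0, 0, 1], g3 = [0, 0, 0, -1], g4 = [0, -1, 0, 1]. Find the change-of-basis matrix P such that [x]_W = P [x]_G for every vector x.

[[0, 2, -2, 2], [2, -1, -2, 0], [1, -2, 2, 0], [1, -1, 2, 0]]

Let M have columns bj and N have columns gj. Then for every x, N [x]_W = x = M [x]_G, so P = N^(-1) M.
Since det N = 1, N^(-1) has integer entries; multiplying gives P = [[0, 2, -2, 2], [2, -1, -2, 0], [1, -2, 2, 0], [1, -1, 2, 0]].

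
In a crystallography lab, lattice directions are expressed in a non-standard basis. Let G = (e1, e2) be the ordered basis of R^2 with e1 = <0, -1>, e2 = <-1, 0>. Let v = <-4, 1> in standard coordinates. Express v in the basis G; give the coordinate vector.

<-1, 4>

[v]_G is the unique c with M c = v, where M has columns e1, e2.
System: 0c_1 - c_2 = -4, -c_1 + 0c_2 = 1; solving gives c_1 = -1, c_2 = 4.
Check: -e1 + 4e2 = <-4, 1>.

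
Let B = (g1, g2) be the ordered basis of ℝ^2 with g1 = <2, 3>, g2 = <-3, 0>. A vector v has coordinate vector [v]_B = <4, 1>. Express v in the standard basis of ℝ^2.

The coordinates say v = 4g1 + g2; adding the scaled basis vectors gives <5, 12>.

<5, 12>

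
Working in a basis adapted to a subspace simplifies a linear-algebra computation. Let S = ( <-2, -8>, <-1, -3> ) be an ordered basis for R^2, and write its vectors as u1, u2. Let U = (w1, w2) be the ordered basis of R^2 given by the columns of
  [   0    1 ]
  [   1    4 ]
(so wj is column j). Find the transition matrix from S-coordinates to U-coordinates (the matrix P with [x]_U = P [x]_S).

[[0, 1], [-2, -1]]

Take x = uj: its S-coordinates are the j-th standard unit vector, so P e_j — column j of P — equals [uj]_U.
u1 = 0·w1 - 2w2, giving column 1 = <0, -2>; repeating for each j gives P = [[0, 1], [-2, -1]].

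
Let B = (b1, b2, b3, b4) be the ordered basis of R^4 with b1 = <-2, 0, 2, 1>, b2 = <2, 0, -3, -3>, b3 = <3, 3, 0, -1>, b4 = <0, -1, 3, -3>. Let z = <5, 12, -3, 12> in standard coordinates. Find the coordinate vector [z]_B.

<0, -2, 3, -3>

[z]_B is the unique c with M c = z, where M has columns b1, ..., b4.
Row-reducing the augmented matrix [M | z] gives c = (0, -2, 3, -3).
Check: 0·b1 - 2b2 + 3b3 - 3b4 = <5, 12, -3, 12>.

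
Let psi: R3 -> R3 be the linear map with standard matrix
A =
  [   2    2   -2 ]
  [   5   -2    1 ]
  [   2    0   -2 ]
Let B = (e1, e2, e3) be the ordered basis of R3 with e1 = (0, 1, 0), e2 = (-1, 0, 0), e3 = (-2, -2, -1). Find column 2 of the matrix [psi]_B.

(-1, -2, 2)

Compute psi(e2) = A e2 = (-2, -5, -2) in standard coordinates.
Then write this in B-coordinates: solve for y in y_1 e1 + ... + y_3 e3 = (-2, -5, -2).
This gives y = (-1, -2, 2), which is column 2 of [psi]_B.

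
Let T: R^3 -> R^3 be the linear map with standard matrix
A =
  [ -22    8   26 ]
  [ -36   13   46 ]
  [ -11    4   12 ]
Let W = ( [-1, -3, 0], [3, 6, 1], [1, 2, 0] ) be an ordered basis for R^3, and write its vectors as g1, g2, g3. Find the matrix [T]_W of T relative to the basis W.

With P the matrix whose columns are g1, ..., g3, [T]_W = P^(-1) A P.
Column by column: T(g1) = A g1 = [-2, -3, -1]; its W-coordinates [-1, -1, 0] give column 1.
Continuing for each basis vector yields [T]_W = [[-1, 0, -2], [-1, 3, -3], [0, -1, 1]].

[[-1, 0, -2], [-1, 3, -3], [0, -1, 1]]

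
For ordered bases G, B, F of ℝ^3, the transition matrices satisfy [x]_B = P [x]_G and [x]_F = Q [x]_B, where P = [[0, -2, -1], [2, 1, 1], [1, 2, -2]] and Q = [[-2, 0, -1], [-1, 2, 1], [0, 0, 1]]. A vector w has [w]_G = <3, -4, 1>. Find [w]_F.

Composing the changes, [w]_F = Q P [w]_G.
Q P = [[-1, 2, 4], [5, 6, 1], [1, 2, -2]]; applying this to <3, -4, 1> gives <-7, -8, -7>.

<-7, -8, -7>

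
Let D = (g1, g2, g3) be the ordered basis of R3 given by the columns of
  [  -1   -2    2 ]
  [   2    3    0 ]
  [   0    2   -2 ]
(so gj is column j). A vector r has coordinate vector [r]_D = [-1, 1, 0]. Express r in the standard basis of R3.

By definition r = -g1 + g2 + 0·g3.
Summing componentwise gives [-1, 1, 2].

[-1, 1, 2]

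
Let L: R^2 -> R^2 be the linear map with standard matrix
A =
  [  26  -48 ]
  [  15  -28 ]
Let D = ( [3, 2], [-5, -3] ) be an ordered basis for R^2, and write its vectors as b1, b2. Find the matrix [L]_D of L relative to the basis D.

Let P have columns b1, b2. Then [L]_D = P^(-1) A P.
Here det P = 1, so P^(-1) is integer; computing A P first and then P^(-1)(A P) gives [[-1, 3], [3, -1]].

[[-1, 3], [3, -1]]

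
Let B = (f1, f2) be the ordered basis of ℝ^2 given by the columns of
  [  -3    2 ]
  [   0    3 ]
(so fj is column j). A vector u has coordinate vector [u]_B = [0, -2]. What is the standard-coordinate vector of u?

The coordinates say u = 0·f1 - 2f2; adding the scaled basis vectors gives [-4, -6].

[-4, -6]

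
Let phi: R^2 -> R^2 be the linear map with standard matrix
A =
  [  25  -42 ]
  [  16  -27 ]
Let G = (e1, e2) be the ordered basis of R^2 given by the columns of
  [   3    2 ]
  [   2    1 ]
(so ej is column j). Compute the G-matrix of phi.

The j-th column of [phi]_G is [phi(ej)]_G.
phi(e1) = A e1 = [-9, -6] = -3e1 + 0·e2, so column 1 is [-3, 0].
Repeating for e2 and assembling the columns gives [[-3, 2], [0, 1]].

[[-3, 2], [0, 1]]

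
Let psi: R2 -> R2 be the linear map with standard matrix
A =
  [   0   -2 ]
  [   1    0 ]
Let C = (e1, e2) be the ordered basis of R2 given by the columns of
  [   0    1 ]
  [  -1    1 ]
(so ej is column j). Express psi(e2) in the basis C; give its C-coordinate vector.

<-3, -2>

Compute psi(e2) = A e2 = <-2, 1> in standard coordinates.
Then write this in C-coordinates: solve for y in y_1 e1 + y_2 e2 = <-2, 1>.
This gives y = <-3, -2>, which is column 2 of [psi]_C.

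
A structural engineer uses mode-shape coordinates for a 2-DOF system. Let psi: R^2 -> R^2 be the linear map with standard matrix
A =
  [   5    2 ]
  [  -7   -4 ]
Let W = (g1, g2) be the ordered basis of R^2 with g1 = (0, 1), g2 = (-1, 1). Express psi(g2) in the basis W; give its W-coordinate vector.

Column 2 of [psi]_W is the W-coordinate vector of psi(g2).
In standard coordinates psi(g2) = A g2 = (-3, 3).
Converting to W: (-3, 3) = 0·g1 + 3g2, so the coordinate vector is (0, 3).

(0, 3)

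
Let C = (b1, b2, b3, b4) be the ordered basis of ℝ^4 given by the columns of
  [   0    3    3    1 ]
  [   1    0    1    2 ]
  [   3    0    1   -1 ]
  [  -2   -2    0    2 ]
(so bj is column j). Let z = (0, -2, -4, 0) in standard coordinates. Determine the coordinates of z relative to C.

(-1, 1, -1, 0)

Write z = c_1 b1 + ... + c_4 b4 and solve for the c_i.
Solving this 4x4 system gives c = (-1, 1, -1, 0).
Check: -b1 + b2 - b3 + 0·b4 = (0, -2, -4, 0).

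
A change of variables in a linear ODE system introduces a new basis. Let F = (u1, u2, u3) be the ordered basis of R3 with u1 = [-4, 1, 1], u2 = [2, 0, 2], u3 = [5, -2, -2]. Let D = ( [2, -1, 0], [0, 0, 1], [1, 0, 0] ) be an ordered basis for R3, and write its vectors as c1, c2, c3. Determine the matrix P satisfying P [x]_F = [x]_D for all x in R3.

[[-1, 0, 2], [1, 2, -2], [-2, 2, 1]]

Take x = uj: its F-coordinates are the j-th standard unit vector, so P e_j — column j of P — equals [uj]_D.
u1 = -c1 + c2 - 2c3, giving column 1 = [-1, 1, -2]; repeating for each j gives P = [[-1, 0, 2], [1, 2, -2], [-2, 2, 1]].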